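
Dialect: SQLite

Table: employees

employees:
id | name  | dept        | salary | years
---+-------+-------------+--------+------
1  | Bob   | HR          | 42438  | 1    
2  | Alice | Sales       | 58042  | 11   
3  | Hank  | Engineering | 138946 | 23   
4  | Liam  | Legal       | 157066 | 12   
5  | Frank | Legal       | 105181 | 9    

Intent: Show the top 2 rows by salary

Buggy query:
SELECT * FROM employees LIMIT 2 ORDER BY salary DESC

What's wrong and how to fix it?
Bug: ORDER BY cannot follow LIMIT; LIMIT is the final clause

Fix: Sort with ORDER BY, then apply LIMIT

Corrected query:
SELECT * FROM employees ORDER BY salary DESC LIMIT 2

Result:
id | name | dept        | salary | years
---+------+-------------+--------+------
4  | Liam | Legal       | 157066 | 12   
3  | Hank | Engineering | 138946 | 23   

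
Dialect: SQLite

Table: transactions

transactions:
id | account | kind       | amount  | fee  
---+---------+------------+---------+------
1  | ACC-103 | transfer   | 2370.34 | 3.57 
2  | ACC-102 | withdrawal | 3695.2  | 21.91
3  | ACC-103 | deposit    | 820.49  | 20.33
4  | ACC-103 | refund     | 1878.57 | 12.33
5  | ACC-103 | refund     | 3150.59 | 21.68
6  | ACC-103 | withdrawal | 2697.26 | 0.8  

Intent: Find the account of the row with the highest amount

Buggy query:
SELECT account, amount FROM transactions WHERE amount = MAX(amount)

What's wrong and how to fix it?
Bug: MAX(amount) is an aggregate and cannot be used directly in WHERE

Fix: Use a subquery: WHERE amount = (SELECT MAX(amount) FROM transactions)

Corrected query:
SELECT account, amount FROM transactions WHERE amount = (SELECT MAX(amount) FROM transactions)

Result:
account | amount
--------+-------
ACC-102 | 3695.2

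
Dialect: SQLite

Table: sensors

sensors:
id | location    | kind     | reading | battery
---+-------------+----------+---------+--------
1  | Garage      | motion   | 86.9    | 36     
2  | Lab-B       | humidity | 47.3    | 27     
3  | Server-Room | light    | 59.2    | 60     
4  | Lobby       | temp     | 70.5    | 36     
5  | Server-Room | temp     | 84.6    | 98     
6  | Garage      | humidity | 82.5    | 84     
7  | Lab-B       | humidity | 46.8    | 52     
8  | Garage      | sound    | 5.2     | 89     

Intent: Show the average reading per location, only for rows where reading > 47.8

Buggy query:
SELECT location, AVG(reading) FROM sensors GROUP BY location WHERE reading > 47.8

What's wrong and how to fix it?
Bug: Row-level WHERE must come before GROUP BY in the clause order

Fix: Place WHERE between FROM and GROUP BY

Corrected query:
SELECT location, AVG(reading) FROM sensors WHERE reading > 47.8 GROUP BY location

Result:
location    | AVG(reading)
------------+-------------
Garage      | 84.7        
Lobby       | 70.5        
Server-Room | 71.9        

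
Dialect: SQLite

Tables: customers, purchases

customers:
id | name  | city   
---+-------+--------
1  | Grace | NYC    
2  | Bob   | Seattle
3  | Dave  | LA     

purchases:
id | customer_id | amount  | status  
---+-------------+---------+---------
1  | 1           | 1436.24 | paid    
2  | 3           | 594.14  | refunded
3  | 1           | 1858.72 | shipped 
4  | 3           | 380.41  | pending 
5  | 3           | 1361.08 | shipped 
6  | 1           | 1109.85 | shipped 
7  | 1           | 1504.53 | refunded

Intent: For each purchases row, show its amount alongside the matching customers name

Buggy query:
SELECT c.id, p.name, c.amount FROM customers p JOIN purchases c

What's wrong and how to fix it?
Bug: Missing join condition: each purchases row is matched to all customers rows instead of just its own

Fix: Specify the join condition linking the foreign key to the parent id

Corrected query:
SELECT c.id, p.name, c.amount FROM customers p JOIN purchases c ON c.customer_id = p.id

Result:
id | name  | amount 
---+-------+--------
1  | Grace | 1436.24
2  | Dave  | 594.14 
3  | Grace | 1858.72
4  | Dave  | 380.41 
5  | Dave  | 1361.08
6  | Grace | 1109.85
7  | Grace | 1504.53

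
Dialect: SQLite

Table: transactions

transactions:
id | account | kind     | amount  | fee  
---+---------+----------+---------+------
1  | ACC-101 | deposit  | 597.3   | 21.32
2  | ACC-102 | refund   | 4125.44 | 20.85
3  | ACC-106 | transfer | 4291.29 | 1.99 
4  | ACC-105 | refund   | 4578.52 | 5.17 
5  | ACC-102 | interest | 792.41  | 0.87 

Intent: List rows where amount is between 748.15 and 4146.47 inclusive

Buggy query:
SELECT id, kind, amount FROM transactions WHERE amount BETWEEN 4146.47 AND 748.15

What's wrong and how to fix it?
Bug: BETWEEN expects the lower bound first; with 4146.47 AND 748.15 the range is empty

Fix: Write BETWEEN 748.15 AND 4146.47

Corrected query:
SELECT id, kind, amount FROM transactions WHERE amount BETWEEN 748.15 AND 4146.47

Result:
id | kind     | amount 
---+----------+--------
2  | refund   | 4125.44
5  | interest | 792.41 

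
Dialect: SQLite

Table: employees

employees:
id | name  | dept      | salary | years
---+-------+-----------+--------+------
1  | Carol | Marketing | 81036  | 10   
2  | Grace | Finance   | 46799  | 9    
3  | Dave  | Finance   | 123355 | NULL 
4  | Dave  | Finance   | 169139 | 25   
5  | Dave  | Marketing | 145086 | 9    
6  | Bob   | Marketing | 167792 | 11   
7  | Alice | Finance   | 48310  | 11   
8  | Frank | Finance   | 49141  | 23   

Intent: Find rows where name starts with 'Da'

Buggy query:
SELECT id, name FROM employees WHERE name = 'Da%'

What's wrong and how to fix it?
Bug: Wildcards only work with LIKE; '=' treats '%' as a literal character

Fix: Use LIKE for wildcard pattern matching

Corrected query:
SELECT id, name FROM employees WHERE name LIKE 'Da%'

Result:
id | name
---+-----
3  | Dave
4  | Dave
5  | Dave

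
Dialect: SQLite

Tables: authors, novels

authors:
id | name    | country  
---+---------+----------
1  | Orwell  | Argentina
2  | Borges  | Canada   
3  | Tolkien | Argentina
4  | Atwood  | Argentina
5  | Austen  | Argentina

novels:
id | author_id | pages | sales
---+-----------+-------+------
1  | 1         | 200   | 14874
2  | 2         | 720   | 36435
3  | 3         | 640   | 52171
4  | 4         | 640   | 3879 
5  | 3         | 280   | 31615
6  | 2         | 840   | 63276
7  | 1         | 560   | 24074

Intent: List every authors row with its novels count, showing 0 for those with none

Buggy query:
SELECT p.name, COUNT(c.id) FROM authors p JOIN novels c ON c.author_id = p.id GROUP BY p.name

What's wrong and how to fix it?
Bug: INNER JOIN drops authors rows that have no matching novels rows

Fix: Use LEFT JOIN so parents without children still appear (COUNT(c.id) gives 0)

Corrected query:
SELECT p.name, COUNT(c.id) FROM authors p LEFT JOIN novels c ON c.author_id = p.id GROUP BY p.name

Result:
name    | COUNT(c.id)
--------+------------
Atwood  | 1          
Austen  | 0          
Borges  | 2          
Orwell  | 2          
Tolkien | 2          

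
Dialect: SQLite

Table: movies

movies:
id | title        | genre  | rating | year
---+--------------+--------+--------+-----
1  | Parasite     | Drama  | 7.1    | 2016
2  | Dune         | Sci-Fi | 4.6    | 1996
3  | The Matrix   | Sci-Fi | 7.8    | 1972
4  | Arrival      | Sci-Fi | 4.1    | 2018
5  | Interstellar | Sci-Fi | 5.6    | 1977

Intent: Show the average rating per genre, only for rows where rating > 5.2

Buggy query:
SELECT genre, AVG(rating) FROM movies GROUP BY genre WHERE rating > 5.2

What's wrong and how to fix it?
Bug: WHERE cannot follow GROUP BY

Fix: Place WHERE between FROM and GROUP BY

Corrected query:
SELECT genre, AVG(rating) FROM movies WHERE rating > 5.2 GROUP BY genre

Result:
genre  | AVG(rating)
-------+------------
Drama  | 7.1        
Sci-Fi | 6.7        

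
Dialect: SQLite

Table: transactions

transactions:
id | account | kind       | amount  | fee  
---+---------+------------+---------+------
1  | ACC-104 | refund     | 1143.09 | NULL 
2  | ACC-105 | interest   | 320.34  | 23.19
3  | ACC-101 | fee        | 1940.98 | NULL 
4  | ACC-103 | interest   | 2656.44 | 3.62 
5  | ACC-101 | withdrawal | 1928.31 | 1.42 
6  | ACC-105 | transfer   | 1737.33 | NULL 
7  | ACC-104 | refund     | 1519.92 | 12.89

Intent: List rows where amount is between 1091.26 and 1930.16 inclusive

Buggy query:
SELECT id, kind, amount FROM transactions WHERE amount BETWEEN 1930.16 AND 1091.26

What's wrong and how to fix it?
Bug: BETWEEN expects the lower bound first; with 1930.16 AND 1091.26 the range is empty

Fix: Write BETWEEN 1091.26 AND 1930.16

Corrected query:
SELECT id, kind, amount FROM transactions WHERE amount BETWEEN 1091.26 AND 1930.16

Result:
id | kind       | amount 
---+------------+--------
1  | refund     | 1143.09
5  | withdrawal | 1928.31
6  | transfer   | 1737.33
7  | refund     | 1519.92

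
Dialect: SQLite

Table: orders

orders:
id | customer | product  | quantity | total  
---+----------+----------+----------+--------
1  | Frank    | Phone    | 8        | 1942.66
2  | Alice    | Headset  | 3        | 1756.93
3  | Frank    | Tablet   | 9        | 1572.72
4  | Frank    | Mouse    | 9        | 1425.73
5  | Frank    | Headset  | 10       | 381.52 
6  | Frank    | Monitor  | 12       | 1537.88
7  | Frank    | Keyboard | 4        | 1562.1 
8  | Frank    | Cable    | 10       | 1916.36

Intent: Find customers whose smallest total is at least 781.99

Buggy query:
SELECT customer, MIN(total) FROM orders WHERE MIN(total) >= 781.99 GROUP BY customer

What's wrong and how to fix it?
Bug: MIN() in WHERE is a misuse of aggregate

Fix: Use HAVING for the per-group MIN condition

Corrected query:
SELECT customer, MIN(total) FROM orders GROUP BY customer HAVING MIN(total) >= 781.99

Result:
customer | MIN(total)
---------+-----------
Alice    | 1756.93   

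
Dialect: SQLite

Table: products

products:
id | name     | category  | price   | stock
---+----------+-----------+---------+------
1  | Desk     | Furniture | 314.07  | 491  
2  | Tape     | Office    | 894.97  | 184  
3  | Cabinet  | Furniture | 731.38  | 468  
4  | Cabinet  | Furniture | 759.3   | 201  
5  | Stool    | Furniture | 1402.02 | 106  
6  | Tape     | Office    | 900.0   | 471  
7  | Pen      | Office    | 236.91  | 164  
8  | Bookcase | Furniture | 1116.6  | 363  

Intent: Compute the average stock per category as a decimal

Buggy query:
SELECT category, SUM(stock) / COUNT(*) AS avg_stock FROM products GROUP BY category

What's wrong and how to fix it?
Bug: SUM(stock) and COUNT(*) are both integers; the division truncates the fractional part

Fix: Cast one side to REAL so the division keeps the fractional part

Corrected query:
SELECT category, SUM(stock) * 1.0 / COUNT(*) AS avg_stock FROM products GROUP BY category

Result:
category  | avg_stock
----------+----------
Furniture | 325.8    
Office    | 273      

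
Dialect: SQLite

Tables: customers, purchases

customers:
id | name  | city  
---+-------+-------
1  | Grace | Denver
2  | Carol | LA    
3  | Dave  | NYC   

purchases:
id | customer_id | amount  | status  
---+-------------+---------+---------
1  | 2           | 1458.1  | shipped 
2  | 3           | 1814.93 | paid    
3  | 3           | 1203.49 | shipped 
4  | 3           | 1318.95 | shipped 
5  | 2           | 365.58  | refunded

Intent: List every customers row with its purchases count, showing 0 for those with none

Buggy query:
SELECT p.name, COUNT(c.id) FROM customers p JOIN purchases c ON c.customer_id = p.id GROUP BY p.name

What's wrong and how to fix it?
Bug: An inner join excludes parents with zero children

Fix: Use LEFT JOIN so parents without children still appear (COUNT(c.id) gives 0)

Corrected query:
SELECT p.name, COUNT(c.id) FROM customers p LEFT JOIN purchases c ON c.customer_id = p.id GROUP BY p.name

Result:
name  | COUNT(c.id)
------+------------
Carol | 2          
Dave  | 3          
Grace | 0          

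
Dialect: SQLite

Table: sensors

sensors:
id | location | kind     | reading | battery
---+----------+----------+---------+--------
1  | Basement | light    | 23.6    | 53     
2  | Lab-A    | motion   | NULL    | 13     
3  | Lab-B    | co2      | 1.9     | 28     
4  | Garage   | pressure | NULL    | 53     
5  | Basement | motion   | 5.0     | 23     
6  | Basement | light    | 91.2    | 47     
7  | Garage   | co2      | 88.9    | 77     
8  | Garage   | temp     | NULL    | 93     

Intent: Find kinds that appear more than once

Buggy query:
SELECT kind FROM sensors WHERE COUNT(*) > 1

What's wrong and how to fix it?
Bug: COUNT(*) is an aggregate and cannot be used in WHERE

Fix: Group first, then use HAVING for the count condition

Corrected query:
SELECT kind FROM sensors GROUP BY kind HAVING COUNT(*) > 1

Result:
kind  
------
co2   
light 
motion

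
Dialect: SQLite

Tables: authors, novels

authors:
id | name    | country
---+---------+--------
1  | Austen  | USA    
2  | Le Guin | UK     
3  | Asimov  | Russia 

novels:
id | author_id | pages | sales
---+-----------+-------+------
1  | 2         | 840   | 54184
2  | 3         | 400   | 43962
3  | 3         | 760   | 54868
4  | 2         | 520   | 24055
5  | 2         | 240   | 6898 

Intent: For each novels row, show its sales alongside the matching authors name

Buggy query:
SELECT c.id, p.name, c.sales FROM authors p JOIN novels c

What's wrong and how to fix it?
Bug: Missing join condition: each novels row is matched to all authors rows instead of just its own

Fix: Specify the join condition linking the foreign key to the parent id

Corrected query:
SELECT c.id, p.name, c.sales FROM authors p JOIN novels c ON c.author_id = p.id

Result:
id | name    | sales
---+---------+------
1  | Le Guin | 54184
2  | Asimov  | 43962
3  | Asimov  | 54868
4  | Le Guin | 24055
5  | Le Guin | 6898 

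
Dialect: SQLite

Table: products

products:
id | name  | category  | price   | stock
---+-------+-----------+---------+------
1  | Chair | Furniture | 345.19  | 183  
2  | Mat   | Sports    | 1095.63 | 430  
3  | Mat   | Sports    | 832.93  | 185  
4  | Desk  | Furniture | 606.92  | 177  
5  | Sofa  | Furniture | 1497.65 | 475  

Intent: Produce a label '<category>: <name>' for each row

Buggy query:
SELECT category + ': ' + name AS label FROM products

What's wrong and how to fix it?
Bug: SQLite uses || for string concatenation; + coerces text to numbers (yielding 0)

Fix: Replace + with || to concatenate text

Corrected query:
SELECT category || ': ' || name AS label FROM products

Result:
label           
----------------
Furniture: Chair
Sports: Mat     
Sports: Mat     
Furniture: Desk 
Furniture: Sofa 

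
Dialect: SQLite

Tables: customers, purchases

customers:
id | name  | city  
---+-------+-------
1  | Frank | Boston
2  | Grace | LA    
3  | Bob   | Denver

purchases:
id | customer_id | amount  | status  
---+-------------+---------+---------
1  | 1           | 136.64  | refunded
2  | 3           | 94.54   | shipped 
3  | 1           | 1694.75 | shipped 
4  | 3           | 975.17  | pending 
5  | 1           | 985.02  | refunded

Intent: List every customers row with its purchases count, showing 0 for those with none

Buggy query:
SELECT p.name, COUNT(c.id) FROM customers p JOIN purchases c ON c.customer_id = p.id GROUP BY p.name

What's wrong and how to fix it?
Bug: INNER JOIN drops customers rows that have no matching purchases rows

Fix: Switch to LEFT JOIN to retain unmatched parent rows

Corrected query:
SELECT p.name, COUNT(c.id) FROM customers p LEFT JOIN purchases c ON c.customer_id = p.id GROUP BY p.name

Result:
name  | COUNT(c.id)
------+------------
Bob   | 2          
Frank | 3          
Grace | 0          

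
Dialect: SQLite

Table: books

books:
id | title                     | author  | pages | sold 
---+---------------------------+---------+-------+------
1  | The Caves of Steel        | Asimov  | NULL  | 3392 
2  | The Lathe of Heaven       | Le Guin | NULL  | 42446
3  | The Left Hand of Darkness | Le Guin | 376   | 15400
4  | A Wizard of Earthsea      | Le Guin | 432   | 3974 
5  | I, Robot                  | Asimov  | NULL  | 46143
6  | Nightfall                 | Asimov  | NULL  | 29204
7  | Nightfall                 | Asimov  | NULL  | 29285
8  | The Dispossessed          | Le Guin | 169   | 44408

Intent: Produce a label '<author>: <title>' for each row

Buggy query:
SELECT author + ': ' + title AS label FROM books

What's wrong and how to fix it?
Bug: '+' is numeric addition; on text columns SQLite converts them to 0 instead of concatenating

Fix: Replace + with || to concatenate text

Corrected query:
SELECT author || ': ' || title AS label FROM books

Result:
label                             
----------------------------------
Asimov: The Caves of Steel        
Le Guin: The Lathe of Heaven      
Le Guin: The Left Hand of Darkness
Le Guin: A Wizard of Earthsea     
Asimov: I, Robot                  
Asimov: Nightfall                 
Asimov: Nightfall                 
Le Guin: The Dispossessed         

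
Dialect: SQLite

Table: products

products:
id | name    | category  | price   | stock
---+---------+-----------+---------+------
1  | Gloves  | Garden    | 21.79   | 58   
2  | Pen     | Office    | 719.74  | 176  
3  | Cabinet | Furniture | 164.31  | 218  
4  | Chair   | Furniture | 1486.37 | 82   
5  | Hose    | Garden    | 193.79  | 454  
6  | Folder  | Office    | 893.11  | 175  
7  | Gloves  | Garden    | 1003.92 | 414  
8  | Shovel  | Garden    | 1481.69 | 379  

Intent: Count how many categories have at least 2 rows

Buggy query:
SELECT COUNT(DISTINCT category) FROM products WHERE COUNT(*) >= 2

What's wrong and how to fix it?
Bug: COUNT(*) cannot appear in WHERE; the per-group count doesn't exist yet

Fix: Group first with HAVING COUNT(*) >= 2, then COUNT the resulting groups

Corrected query:
SELECT COUNT(*) FROM (SELECT category FROM products GROUP BY category HAVING COUNT(*) >= 2)

Result:
COUNT(*)
--------
3       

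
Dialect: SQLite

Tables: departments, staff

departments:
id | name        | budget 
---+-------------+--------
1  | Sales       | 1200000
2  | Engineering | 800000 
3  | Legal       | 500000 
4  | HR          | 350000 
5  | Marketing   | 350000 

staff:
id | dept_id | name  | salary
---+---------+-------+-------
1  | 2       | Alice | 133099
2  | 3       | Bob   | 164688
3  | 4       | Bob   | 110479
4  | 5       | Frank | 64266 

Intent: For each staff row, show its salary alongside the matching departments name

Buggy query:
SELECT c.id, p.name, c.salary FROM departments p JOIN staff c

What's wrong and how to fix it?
Bug: JOIN with no ON clause produces a cartesian product; every staff row pairs with every departments row

Fix: Specify the join condition linking the foreign key to the parent id

Corrected query:
SELECT c.id, p.name, c.salary FROM departments p JOIN staff c ON c.dept_id = p.id

Result:
id | name        | salary
---+-------------+-------
1  | Engineering | 133099
2  | Legal       | 164688
3  | HR          | 110479
4  | Marketing   | 64266 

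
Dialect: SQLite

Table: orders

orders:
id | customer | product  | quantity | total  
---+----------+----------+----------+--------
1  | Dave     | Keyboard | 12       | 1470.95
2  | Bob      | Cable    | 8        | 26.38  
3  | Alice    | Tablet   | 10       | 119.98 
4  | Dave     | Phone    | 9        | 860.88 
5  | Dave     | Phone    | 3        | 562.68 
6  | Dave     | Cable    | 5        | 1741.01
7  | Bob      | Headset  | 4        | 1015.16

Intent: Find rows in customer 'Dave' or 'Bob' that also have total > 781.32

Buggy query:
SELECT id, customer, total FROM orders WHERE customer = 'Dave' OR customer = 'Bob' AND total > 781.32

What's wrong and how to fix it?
Bug: Without parentheses, AND is evaluated before OR, so the total filter only applies to the 'Bob' branch

Fix: Group the OR with parentheses (or use IN), then AND the threshold

Corrected query:
SELECT id, customer, total FROM orders WHERE (customer = 'Dave' OR customer = 'Bob') AND total > 781.32

Result:
id | customer | total  
---+----------+--------
1  | Dave     | 1470.95
4  | Dave     | 860.88 
6  | Dave     | 1741.01
7  | Bob      | 1015.16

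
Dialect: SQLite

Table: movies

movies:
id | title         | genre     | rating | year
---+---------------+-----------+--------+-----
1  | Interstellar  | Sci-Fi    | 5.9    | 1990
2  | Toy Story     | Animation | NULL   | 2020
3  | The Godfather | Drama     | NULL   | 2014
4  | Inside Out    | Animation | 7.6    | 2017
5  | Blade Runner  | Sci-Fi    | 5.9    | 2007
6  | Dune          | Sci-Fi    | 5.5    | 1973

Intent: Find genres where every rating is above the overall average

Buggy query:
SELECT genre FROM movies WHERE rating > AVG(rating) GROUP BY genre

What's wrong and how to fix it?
Bug: WHERE evaluates per row before aggregation, so AVG() is unavailable

Fix: Use a subquery for AVG and a HAVING MIN(...) filter so the condition holds for every row in the group

Corrected query:
SELECT genre FROM movies GROUP BY genre HAVING MIN(rating) > (SELECT AVG(rating) FROM movies)

Result:
genre    
---------
Animation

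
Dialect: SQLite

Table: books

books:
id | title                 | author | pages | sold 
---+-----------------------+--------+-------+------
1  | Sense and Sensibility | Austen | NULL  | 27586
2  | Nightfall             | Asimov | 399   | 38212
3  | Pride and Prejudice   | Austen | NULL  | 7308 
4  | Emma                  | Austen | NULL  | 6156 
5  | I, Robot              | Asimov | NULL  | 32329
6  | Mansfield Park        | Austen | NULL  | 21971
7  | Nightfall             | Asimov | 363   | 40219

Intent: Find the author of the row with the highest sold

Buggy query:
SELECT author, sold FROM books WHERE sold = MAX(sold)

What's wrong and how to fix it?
Bug: MAX(sold) is an aggregate and cannot be used directly in WHERE

Fix: Use a subquery: WHERE sold = (SELECT MAX(sold) FROM books)

Corrected query:
SELECT author, sold FROM books WHERE sold = (SELECT MAX(sold) FROM books)

Result:
author | sold 
-------+------
Asimov | 40219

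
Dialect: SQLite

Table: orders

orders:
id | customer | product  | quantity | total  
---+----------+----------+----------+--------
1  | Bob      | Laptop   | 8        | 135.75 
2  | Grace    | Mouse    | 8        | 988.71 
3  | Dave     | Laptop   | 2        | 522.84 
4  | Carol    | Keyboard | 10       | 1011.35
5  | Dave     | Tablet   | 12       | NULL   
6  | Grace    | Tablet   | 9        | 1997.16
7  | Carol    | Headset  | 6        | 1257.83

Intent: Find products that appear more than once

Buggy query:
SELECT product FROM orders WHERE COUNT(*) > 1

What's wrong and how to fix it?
Bug: COUNT(*) is an aggregate and cannot be used in WHERE

Fix: GROUP BY product, then filter groups with HAVING COUNT(*) > 1

Corrected query:
SELECT product FROM orders GROUP BY product HAVING COUNT(*) > 1

Result:
product
-------
Laptop 
Tablet 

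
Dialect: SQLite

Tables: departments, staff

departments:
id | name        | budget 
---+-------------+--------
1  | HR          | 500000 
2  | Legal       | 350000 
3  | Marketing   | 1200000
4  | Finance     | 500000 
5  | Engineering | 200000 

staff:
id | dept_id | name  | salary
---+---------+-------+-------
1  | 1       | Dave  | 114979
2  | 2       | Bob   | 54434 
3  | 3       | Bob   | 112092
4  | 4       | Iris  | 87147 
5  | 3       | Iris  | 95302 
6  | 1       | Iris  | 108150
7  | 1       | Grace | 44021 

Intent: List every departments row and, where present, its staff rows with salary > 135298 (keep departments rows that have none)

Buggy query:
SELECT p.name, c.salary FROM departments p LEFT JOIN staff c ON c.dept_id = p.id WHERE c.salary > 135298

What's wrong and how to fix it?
Bug: A WHERE condition on the right-hand table after LEFT JOIN drops unmatched parents

Fix: Move the right-table condition into the ON clause so unmatched parents are kept

Corrected query:
SELECT p.name, c.salary FROM departments p LEFT JOIN staff c ON c.dept_id = p.id AND c.salary > 135298

Result:
name        | salary
------------+-------
HR          | NULL  
Legal       | NULL  
Marketing   | NULL  
Finance     | NULL  
Engineering | NULL  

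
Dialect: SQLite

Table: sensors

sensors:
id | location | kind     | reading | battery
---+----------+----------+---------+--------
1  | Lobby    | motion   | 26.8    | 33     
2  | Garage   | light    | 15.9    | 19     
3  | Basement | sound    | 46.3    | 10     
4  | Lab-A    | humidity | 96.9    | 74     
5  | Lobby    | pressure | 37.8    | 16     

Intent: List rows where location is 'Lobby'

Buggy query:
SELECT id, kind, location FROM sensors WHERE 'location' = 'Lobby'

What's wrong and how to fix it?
Bug: Single quotes denote string literals in SQL; the column name is being compared as a constant string

Fix: Reference the column as location without single quotes

Corrected query:
SELECT id, kind, location FROM sensors WHERE location = 'Lobby'

Result:
id | kind     | location
---+----------+---------
1  | motion   | Lobby   
5  | pressure | Lobby   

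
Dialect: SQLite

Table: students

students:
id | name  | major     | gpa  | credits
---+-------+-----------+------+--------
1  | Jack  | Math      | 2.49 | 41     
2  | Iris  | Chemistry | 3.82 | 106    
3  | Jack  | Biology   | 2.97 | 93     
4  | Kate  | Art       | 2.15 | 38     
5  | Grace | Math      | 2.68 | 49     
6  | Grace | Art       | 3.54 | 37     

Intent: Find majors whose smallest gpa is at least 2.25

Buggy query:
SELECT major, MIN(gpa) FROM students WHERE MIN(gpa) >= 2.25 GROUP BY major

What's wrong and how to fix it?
Bug: MIN() in WHERE is a misuse of aggregate

Fix: Use HAVING for the per-group MIN condition

Corrected query:
SELECT major, MIN(gpa) FROM students GROUP BY major HAVING MIN(gpa) >= 2.25

Result:
major     | MIN(gpa)
----------+---------
Biology   | 2.97    
Chemistry | 3.82    
Math      | 2.49    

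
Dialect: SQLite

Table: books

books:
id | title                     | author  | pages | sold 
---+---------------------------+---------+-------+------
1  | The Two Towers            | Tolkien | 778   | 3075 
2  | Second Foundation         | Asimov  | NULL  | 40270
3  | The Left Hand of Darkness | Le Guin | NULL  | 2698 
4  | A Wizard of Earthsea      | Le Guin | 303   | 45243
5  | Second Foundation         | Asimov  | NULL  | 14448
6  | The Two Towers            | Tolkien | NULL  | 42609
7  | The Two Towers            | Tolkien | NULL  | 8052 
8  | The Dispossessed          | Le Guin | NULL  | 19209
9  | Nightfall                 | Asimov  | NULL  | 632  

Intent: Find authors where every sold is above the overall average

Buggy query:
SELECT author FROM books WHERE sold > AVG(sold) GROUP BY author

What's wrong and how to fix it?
Bug: AVG() is an aggregate; it can't sit directly in WHERE

Fix: Compute the overall average in a scalar subquery and compare each group's MIN against it in HAVING

Corrected query:
SELECT author FROM books GROUP BY author HAVING MIN(sold) > (SELECT AVG(sold) FROM books)

Result:
(no rows)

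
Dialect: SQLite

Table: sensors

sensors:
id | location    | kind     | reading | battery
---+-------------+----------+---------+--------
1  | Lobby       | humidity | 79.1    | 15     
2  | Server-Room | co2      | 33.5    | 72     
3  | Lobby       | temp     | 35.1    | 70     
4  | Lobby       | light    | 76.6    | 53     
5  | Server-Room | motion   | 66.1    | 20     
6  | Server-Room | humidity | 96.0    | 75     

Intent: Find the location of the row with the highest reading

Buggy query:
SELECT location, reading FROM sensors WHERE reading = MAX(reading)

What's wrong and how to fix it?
Bug: WHERE is evaluated per row; an aggregate over the whole table isn't defined there

Fix: Wrap MAX in a scalar subquery so WHERE compares against a single value

Corrected query:
SELECT location, reading FROM sensors WHERE reading = (SELECT MAX(reading) FROM sensors)

Result:
location    | reading
------------+--------
Server-Room | 96     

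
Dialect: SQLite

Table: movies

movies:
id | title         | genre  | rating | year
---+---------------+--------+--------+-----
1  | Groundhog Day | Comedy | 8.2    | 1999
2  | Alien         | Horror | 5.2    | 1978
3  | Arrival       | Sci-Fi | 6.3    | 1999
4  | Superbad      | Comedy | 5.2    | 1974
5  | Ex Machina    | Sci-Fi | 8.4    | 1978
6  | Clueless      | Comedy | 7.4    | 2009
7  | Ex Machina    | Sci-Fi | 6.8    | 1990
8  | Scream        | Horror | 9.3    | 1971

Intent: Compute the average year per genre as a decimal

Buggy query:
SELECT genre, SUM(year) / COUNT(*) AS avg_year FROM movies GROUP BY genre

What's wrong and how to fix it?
Bug: SUM(year) and COUNT(*) are both integers; the division truncates the fractional part

Fix: Multiply by 1.0 (or CAST to REAL) to force floating-point division

Corrected query:
SELECT genre, SUM(year) * 1.0 / COUNT(*) AS avg_year FROM movies GROUP BY genre

Result:
genre  | avg_year
-------+---------
Comedy | 1994    
Horror | 1974.5  
Sci-Fi | 1989    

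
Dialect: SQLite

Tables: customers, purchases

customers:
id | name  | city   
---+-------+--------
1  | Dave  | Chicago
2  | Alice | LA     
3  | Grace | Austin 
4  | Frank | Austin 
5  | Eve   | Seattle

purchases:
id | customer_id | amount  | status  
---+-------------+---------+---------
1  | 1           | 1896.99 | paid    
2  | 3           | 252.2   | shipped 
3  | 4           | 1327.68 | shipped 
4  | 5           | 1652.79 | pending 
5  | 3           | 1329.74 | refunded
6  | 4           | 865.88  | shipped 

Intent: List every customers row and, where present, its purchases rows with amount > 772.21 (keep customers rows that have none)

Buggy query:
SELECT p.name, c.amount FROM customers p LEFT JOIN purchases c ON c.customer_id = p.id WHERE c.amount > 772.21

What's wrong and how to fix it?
Bug: Filtering c.amount in WHERE discards the NULL rows produced by LEFT JOIN, turning it into an inner join

Fix: Move the right-table condition into the ON clause so unmatched parents are kept

Corrected query:
SELECT p.name, c.amount FROM customers p LEFT JOIN purchases c ON c.customer_id = p.id AND c.amount > 772.21

Result:
name  | amount 
------+--------
Dave  | 1896.99
Alice | NULL   
Grace | 1329.74
Frank | 865.88 
Frank | 1327.68
Eve   | 1652.79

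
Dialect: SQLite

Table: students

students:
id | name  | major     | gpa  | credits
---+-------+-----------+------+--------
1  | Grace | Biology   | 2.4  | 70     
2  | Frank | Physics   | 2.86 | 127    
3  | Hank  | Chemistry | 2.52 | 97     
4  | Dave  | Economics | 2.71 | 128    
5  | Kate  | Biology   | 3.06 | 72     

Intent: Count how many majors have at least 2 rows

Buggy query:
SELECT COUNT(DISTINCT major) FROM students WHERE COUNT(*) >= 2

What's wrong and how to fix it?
Bug: WHERE filters individual rows, not groups, so a group-level COUNT is invalid there

Fix: Use a subquery that GROUPs and filters with HAVING, then count its rows

Corrected query:
SELECT COUNT(*) FROM (SELECT major FROM students GROUP BY major HAVING COUNT(*) >= 2)

Result:
COUNT(*)
--------
1       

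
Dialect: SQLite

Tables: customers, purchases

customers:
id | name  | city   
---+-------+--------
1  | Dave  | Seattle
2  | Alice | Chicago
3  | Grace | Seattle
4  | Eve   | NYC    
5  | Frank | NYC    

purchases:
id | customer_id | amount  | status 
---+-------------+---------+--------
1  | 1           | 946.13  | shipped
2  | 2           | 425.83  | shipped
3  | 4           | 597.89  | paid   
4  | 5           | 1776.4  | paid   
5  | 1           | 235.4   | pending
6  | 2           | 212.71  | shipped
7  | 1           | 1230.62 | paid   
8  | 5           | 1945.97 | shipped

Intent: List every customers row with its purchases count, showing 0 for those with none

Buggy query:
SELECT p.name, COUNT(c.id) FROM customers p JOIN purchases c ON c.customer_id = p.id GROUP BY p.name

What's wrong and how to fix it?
Bug: INNER JOIN drops customers rows that have no matching purchases rows

Fix: Switch to LEFT JOIN to retain unmatched parent rows

Corrected query:
SELECT p.name, COUNT(c.id) FROM customers p LEFT JOIN purchases c ON c.customer_id = p.id GROUP BY p.name

Result:
name  | COUNT(c.id)
------+------------
Alice | 2          
Dave  | 3          
Eve   | 1          
Frank | 2          
Grace | 0          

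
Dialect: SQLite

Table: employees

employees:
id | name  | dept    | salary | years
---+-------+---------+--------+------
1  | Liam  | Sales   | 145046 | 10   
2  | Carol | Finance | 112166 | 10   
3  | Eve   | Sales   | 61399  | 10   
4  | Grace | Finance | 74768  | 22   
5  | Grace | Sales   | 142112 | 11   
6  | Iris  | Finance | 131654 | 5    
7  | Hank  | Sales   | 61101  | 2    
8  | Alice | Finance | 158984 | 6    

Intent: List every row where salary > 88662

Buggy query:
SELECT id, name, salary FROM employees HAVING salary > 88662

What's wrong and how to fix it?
Bug: This is a non-aggregate query (no GROUP BY, no aggregates), so in SQLite the HAVING clause is invalid here; a row-level condition belongs in WHERE

Fix: Replace HAVING with WHERE since the condition applies to individual rows

Corrected query:
SELECT id, name, salary FROM employees WHERE salary > 88662

Result:
id | name  | salary
---+-------+-------
1  | Liam  | 145046
2  | Carol | 112166
5  | Grace | 142112
6  | Iris  | 131654
8  | Alice | 158984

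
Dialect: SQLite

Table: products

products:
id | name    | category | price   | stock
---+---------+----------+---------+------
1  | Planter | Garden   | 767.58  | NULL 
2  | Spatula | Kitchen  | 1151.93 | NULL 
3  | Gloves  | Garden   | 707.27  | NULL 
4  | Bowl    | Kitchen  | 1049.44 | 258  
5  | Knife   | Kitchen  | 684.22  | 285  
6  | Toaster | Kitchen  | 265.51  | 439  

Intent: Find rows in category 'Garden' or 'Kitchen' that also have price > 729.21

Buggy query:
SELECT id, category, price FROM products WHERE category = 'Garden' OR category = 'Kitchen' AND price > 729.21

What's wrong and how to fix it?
Bug: AND binds tighter than OR, so this parses as category = 'Garden' OR (category = 'Kitchen' AND price > 729.21)

Fix: Group the OR with parentheses (or use IN), then AND the threshold

Corrected query:
SELECT id, category, price FROM products WHERE (category = 'Garden' OR category = 'Kitchen') AND price > 729.21

Result:
id | category | price  
---+----------+--------
1  | Garden   | 767.58 
2  | Kitchen  | 1151.93
4  | Kitchen  | 1049.44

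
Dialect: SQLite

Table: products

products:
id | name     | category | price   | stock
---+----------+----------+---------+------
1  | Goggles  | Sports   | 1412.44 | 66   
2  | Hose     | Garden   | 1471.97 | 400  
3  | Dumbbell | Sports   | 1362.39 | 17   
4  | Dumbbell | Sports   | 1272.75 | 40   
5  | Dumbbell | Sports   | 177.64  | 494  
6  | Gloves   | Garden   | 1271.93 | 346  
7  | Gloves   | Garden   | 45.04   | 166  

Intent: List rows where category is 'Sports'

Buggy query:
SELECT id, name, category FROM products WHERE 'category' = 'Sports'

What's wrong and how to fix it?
Bug: Single quotes denote string literals in SQL; the column name is being compared as a constant string

Fix: Remove the quotes around the column name (or use double quotes for an identifier)

Corrected query:
SELECT id, name, category FROM products WHERE category = 'Sports'

Result:
id | name     | category
---+----------+---------
1  | Goggles  | Sports  
3  | Dumbbell | Sports  
4  | Dumbbell | Sports  
5  | Dumbbell | Sports  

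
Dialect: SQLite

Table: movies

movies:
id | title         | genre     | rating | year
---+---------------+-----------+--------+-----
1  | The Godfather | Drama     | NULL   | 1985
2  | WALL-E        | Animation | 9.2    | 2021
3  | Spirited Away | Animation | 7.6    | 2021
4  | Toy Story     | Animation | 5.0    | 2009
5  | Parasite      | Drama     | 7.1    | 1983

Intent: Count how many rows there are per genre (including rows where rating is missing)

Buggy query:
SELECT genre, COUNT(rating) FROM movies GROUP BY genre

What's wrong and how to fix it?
Bug: COUNT(column) counts non-NULL values only; rows with NULL rating aren't counted

Fix: Use COUNT(*) to count all rows regardless of NULL

Corrected query:
SELECT genre, COUNT(*) FROM movies GROUP BY genre

Result:
genre     | COUNT(*)
----------+---------
Animation | 3       
Drama     | 2       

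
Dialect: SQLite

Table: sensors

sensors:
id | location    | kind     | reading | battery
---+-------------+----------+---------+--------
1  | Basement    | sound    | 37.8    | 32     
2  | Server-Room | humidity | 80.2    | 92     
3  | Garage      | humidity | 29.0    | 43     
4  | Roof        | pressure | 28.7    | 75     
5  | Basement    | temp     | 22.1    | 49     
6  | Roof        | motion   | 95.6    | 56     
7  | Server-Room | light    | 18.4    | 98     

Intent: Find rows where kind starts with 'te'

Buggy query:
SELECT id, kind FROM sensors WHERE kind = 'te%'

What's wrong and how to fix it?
Bug: Wildcards only work with LIKE; '=' treats '%' as a literal character

Fix: Use LIKE for wildcard pattern matching

Corrected query:
SELECT id, kind FROM sensors WHERE kind LIKE 'te%'

Result:
id | kind
---+-----
5  | temp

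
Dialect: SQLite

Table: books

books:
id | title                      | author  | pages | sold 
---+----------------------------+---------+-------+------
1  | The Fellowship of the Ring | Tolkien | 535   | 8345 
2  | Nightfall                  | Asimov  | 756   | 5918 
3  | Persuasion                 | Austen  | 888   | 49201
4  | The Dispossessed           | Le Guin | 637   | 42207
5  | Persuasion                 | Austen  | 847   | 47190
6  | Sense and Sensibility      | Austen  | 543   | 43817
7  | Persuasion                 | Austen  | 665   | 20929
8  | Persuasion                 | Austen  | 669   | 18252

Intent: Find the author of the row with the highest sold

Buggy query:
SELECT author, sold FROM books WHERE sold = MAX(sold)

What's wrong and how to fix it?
Bug: MAX(sold) is an aggregate and cannot be used directly in WHERE

Fix: Wrap MAX in a scalar subquery so WHERE compares against a single value

Corrected query:
SELECT author, sold FROM books WHERE sold = (SELECT MAX(sold) FROM books)

Result:
author | sold 
-------+------
Austen | 49201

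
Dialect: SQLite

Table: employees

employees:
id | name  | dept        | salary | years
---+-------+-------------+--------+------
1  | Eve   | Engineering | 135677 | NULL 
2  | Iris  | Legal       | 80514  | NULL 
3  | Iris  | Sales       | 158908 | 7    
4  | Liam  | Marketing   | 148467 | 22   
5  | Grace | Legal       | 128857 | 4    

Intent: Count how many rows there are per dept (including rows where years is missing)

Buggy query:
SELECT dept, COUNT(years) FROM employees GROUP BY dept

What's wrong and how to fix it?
Bug: COUNT(column) counts non-NULL values only; rows with NULL years aren't counted

Fix: Use COUNT(*) to count all rows regardless of NULL

Corrected query:
SELECT dept, COUNT(*) FROM employees GROUP BY dept

Result:
dept        | COUNT(*)
------------+---------
Engineering | 1       
Legal       | 2       
Marketing   | 1       
Sales       | 1       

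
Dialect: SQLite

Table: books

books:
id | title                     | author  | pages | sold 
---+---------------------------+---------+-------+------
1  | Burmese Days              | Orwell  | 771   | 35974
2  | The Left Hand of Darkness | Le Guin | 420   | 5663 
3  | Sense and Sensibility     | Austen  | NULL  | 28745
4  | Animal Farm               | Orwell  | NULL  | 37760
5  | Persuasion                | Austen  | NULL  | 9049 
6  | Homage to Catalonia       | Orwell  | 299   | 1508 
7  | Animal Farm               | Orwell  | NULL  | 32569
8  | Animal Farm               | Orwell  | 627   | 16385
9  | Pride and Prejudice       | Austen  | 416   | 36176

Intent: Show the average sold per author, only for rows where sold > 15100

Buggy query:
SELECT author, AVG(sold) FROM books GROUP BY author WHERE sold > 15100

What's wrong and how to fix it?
Bug: WHERE cannot follow GROUP BY

Fix: Move the WHERE clause before GROUP BY

Corrected query:
SELECT author, AVG(sold) FROM books WHERE sold > 15100 GROUP BY author

Result:
author | AVG(sold)
-------+----------
Austen | 32460.5  
Orwell | 30672    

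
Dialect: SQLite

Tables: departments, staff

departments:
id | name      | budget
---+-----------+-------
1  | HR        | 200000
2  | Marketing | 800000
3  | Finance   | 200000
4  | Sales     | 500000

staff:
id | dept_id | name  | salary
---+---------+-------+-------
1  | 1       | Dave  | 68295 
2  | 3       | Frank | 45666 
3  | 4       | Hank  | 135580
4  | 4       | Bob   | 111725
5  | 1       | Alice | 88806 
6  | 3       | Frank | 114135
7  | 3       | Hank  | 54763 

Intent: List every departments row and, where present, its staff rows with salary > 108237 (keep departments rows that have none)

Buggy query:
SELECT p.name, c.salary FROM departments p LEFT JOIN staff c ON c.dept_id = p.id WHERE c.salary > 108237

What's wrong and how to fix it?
Bug: A WHERE condition on the right-hand table after LEFT JOIN drops unmatched parents

Fix: Put 'c.salary > 108237' in the JOIN's ON clause instead of WHERE

Corrected query:
SELECT p.name, c.salary FROM departments p LEFT JOIN staff c ON c.dept_id = p.id AND c.salary > 108237

Result:
name      | salary
----------+-------
HR        | NULL  
Marketing | NULL  
Finance   | 114135
Sales     | 111725
Sales     | 135580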